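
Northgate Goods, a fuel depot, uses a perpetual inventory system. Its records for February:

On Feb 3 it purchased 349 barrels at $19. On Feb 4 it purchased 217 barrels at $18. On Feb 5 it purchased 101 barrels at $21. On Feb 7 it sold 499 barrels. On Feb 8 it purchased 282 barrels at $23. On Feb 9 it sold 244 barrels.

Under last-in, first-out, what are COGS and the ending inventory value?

COGS = $15,078; ending inventory = $4,066

Feb 7, 499 sold [LIFO — newest first]: 101 @ $21 + 217 @ $18 + 181 @ $19 = $9,466
Feb 9, 244 sold [LIFO — newest first]: 244 @ $23 = $5,612
Total COGS = $9,466 + $5,612 = $15,078
Ending inventory: 168 @ $19 + 38 @ $23 = $4,066
Check: goods available $19,144 = COGS $15,078 + ending $4,066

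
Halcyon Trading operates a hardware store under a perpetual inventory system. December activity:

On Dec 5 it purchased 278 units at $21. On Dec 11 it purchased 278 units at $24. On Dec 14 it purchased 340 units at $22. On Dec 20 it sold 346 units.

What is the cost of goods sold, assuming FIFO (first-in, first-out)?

COGS = $7,470

Dec 20, 346 sold [FIFO — oldest first]: 278 @ $21 + 68 @ $24 = $7,470
Ending inventory: 210 @ $24 + 340 @ $22 = $12,520
Check: goods available $19,990 = COGS $7,470 + ending $12,520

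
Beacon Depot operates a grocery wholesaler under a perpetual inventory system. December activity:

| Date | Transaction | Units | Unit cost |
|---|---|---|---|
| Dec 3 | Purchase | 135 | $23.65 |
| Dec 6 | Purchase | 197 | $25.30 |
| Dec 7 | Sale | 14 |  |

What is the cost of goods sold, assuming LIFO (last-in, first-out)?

Dec 7, 14 sold [LIFO — newest first]: 14 @ $25.30 = $354.20
Ending inventory: 135 @ $23.65 + 183 @ $25.30 = $7,822.65

COGS = $354.20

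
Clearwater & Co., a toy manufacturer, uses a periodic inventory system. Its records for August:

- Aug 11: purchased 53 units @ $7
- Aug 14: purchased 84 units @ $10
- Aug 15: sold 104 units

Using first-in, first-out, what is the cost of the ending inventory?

Ending inventory = $330

Aug 15, 104 sold [FIFO — oldest first]: 53 @ $7 + 51 @ $10 = $881
Ending inventory: 33 @ $10 = $330
Check: goods available $1,211 = COGS $881 + ending $330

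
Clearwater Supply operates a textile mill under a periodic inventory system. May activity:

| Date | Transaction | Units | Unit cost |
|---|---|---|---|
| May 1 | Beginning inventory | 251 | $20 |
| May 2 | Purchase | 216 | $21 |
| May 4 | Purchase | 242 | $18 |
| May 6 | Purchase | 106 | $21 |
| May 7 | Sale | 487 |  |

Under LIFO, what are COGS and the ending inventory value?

COGS = $9,501; ending inventory = $6,637

May 7, 487 sold [LIFO — newest first]: 106 @ $21 + 242 @ $18 + 139 @ $21 = $9,501
Ending inventory: 251 @ $20 + 77 @ $21 = $6,637
Check: goods available $16,138 = COGS $9,501 + ending $6,637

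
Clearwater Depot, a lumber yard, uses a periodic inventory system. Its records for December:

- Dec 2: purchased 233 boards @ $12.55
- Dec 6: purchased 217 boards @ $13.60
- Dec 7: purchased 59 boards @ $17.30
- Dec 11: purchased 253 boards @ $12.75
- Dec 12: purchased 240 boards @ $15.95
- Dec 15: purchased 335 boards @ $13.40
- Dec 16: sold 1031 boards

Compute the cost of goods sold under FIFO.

COGS = $14,338.40

Dec 16, 1031 sold [FIFO — oldest first]: 233 @ $12.55 + 217 @ $13.60 + 59 @ $17.30 + 253 @ $12.75 + 240 @ $15.95 + 29 @ $13.40 = $14,338.40
Ending inventory: 306 @ $13.40 = $4,100.40
Check: goods available $18,438.80 = COGS $14,338.40 + ending $4,100.40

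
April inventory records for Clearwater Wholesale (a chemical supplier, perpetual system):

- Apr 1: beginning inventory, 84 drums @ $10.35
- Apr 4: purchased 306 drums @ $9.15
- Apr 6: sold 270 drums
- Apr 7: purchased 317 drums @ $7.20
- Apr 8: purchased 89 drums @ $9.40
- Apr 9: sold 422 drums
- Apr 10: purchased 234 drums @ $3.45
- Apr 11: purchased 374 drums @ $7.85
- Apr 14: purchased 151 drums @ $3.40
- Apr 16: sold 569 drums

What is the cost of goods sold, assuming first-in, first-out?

Apr 6, 270 sold [FIFO — oldest first]: 84 @ $10.35 + 186 @ $9.15 = $2,571.30
Apr 9, 422 sold [FIFO — oldest first]: 120 @ $9.15 + 302 @ $7.20 = $3,272.40
Apr 16, 569 sold [FIFO — oldest first]: 15 @ $7.20 + 89 @ $9.40 + 234 @ $3.45 + 231 @ $7.85 = $3,565.25
Total COGS = $2,571.30 + $3,272.40 + $3,565.25 = $9,408.95
Ending inventory: 143 @ $7.85 + 151 @ $3.40 = $1,635.95

COGS = $9,408.95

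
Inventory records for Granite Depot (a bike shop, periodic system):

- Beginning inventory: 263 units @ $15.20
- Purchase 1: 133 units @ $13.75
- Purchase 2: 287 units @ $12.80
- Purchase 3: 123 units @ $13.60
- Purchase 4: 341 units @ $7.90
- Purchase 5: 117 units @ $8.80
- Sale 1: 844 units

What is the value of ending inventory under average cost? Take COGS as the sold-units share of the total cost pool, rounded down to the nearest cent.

Ending inventory = $4,949.71

Sale 1, sell 844: 844/1264 × $14,896.25 → $9,946.54
Ending inventory (cost pool remaining) = $4,949.71
Check: goods available $14,896.25 = COGS $9,946.54 + ending $4,949.71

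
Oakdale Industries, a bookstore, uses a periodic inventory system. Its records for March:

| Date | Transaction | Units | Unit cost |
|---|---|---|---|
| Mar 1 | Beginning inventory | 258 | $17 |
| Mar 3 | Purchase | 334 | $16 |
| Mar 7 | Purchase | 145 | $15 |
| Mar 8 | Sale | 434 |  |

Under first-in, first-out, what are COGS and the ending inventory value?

Mar 8, 434 sold [FIFO — oldest first]: 258 @ $17 + 176 @ $16 = $7,202
Ending inventory: 158 @ $16 + 145 @ $15 = $4,703

COGS = $7,202; ending inventory = $4,703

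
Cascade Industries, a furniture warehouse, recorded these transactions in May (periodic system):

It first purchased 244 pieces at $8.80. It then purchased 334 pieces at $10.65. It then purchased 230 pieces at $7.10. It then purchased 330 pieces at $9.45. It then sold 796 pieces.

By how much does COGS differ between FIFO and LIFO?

$12.80

FIFO COGS: 244 @ $8.80 + 334 @ $10.65 + 218 @ $7.10 = $7,252.10
LIFO COGS: 330 @ $9.45 + 230 @ $7.10 + 236 @ $10.65 = $7,264.90
Difference = |$7,252.10 − $7,264.90| = $12.80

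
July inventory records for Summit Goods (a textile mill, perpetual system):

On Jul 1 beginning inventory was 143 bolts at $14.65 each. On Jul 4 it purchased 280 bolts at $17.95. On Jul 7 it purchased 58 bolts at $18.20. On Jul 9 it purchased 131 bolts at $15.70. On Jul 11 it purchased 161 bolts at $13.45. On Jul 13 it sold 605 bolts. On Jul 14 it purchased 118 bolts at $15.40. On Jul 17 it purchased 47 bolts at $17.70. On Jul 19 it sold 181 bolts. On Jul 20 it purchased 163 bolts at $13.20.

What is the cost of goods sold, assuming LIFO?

Jul 13, 605 sold [LIFO — newest first]: 161 @ $13.45 + 131 @ $15.70 + 58 @ $18.20 + 255 @ $17.95 = $9,855.00
Jul 19, 181 sold [LIFO — newest first]: 47 @ $17.70 + 118 @ $15.40 + 16 @ $17.95 = $2,936.30
Total COGS = $9,855.00 + $2,936.30 = $12,791.30
Ending inventory: 143 @ $14.65 + 9 @ $17.95 + 163 @ $13.20 = $4,408.10

COGS = $12,791.30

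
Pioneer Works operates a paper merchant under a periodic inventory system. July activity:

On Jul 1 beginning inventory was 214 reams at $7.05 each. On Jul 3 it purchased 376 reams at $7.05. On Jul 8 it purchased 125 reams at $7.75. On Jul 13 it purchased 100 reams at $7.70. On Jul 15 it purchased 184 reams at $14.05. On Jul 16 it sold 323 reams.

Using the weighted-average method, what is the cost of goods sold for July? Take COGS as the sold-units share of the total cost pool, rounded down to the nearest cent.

COGS = $2,742.89

Jul 16, sell 323: 323/999 × $8,483.45 → $2,742.89
Ending inventory (cost pool remaining) = $5,740.56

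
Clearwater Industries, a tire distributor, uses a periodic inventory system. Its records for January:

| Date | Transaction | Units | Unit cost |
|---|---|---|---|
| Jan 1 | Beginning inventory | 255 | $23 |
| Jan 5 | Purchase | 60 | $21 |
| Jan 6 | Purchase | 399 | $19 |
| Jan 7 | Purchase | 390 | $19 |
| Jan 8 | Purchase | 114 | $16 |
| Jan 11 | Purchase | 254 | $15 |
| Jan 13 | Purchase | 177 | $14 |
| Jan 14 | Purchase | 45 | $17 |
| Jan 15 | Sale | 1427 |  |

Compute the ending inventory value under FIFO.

Jan 15, 1427 sold [FIFO — oldest first]: 255 @ $23 + 60 @ $21 + 399 @ $19 + 390 @ $19 + 114 @ $16 + 209 @ $15 = $27,075
Ending inventory: 45 @ $15 + 177 @ $14 + 45 @ $17 = $3,918

Ending inventory = $3,918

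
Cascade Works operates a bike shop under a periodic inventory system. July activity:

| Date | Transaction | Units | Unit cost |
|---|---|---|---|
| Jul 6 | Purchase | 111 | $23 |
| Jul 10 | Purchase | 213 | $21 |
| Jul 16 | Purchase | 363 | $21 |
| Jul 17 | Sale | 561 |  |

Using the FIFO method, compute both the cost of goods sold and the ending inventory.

Jul 17, 561 sold [FIFO — oldest first]: 111 @ $23 + 213 @ $21 + 237 @ $21 = $12,003
Ending inventory: 126 @ $21 = $2,646
Check: goods available $14,649 = COGS $12,003 + ending $2,646

COGS = $12,003; ending inventory = $2,646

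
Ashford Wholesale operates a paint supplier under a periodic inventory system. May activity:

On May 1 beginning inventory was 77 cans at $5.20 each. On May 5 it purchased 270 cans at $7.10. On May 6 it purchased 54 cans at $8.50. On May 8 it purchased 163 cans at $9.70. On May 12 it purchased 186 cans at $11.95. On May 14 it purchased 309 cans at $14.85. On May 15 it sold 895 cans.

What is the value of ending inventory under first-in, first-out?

Ending inventory = $2,435.40

May 15, 895 sold [FIFO — oldest first]: 77 @ $5.20 + 270 @ $7.10 + 54 @ $8.50 + 163 @ $9.70 + 186 @ $11.95 + 145 @ $14.85 = $8,733.45
Ending inventory: 164 @ $14.85 = $2,435.40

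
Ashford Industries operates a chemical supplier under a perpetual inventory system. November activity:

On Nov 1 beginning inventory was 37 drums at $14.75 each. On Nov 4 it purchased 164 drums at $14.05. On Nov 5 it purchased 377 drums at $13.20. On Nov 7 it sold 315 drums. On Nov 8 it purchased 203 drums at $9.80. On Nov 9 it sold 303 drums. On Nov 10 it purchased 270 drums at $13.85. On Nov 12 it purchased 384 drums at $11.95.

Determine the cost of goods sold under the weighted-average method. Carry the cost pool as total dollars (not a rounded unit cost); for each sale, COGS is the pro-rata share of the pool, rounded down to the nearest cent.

After Nov 1: 37 on hand, pool $545.75 (≈ $14.7500 each)
After Nov 4: 201 on hand, pool $2,849.95 (≈ $14.1789 each)
After Nov 5: 578 on hand, pool $7,826.35 (≈ $13.5404 each)
Nov 7, sell 315: 315/578 × $7,826.35 → $4,265.22
After Nov 8: 466 on hand, pool $5,550.53 (≈ $11.9110 each)
Nov 9, sell 303: 303/466 × $5,550.53 → $3,609.03
After Nov 10: 433 on hand, pool $5,681.00 (≈ $13.1201 each)
After Nov 12: 817 on hand, pool $10,269.80 (≈ $12.5701 each)
Total COGS = $4,265.22 + $3,609.03 = $7,874.25
Ending inventory (cost pool remaining) = $10,269.80

COGS = $7,874.25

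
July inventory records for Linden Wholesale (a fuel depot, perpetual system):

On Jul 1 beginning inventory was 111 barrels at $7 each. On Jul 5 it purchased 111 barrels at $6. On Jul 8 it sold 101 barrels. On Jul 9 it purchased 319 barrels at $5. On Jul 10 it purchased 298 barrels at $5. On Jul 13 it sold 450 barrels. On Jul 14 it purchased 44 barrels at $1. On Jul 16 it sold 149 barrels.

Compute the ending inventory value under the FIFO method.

Ending inventory = $739

Jul 8, 101 sold [FIFO — oldest first]: 101 @ $7 = $707
Jul 13, 450 sold [FIFO — oldest first]: 10 @ $7 + 111 @ $6 + 319 @ $5 + 10 @ $5 = $2,381
Jul 16, 149 sold [FIFO — oldest first]: 149 @ $5 = $745
Total COGS = $707 + $2,381 + $745 = $3,833
Ending inventory: 139 @ $5 + 44 @ $1 = $739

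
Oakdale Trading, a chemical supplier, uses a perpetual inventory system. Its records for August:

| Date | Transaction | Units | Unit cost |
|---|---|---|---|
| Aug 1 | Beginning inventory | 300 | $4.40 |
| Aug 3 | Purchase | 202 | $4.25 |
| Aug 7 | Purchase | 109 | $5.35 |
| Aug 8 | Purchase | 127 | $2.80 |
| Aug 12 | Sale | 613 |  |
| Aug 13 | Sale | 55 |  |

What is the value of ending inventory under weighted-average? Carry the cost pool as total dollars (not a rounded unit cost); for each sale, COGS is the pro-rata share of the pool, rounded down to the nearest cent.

Ending inventory = $295.68

After Aug 1: 300 on hand, pool $1,320.00 (≈ $4.4000 each)
After Aug 3: 502 on hand, pool $2,178.50 (≈ $4.3396 each)
After Aug 7: 611 on hand, pool $2,761.65 (≈ $4.5199 each)
After Aug 8: 738 on hand, pool $3,117.25 (≈ $4.2239 each)
Aug 12, sell 613: 613/738 × $3,117.25 → $2,589.26
Aug 13, sell 55: 55/125 × $527.99 → $232.31
Total COGS = $2,589.26 + $232.31 = $2,821.57
Ending inventory (cost pool remaining) = $295.68
Check: goods available $3,117.25 = COGS $2,821.57 + ending $295.68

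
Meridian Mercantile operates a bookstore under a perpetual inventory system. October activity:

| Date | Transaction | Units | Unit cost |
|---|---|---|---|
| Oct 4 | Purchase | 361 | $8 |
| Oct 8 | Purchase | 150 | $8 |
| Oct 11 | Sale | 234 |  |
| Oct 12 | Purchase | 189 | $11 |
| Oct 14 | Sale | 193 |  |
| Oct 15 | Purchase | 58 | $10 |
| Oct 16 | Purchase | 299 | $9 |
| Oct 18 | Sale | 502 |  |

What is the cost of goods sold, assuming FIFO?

Oct 11, 234 sold [FIFO — oldest first]: 234 @ $8 = $1,872
Oct 14, 193 sold [FIFO — oldest first]: 127 @ $8 + 66 @ $8 = $1,544
Oct 18, 502 sold [FIFO — oldest first]: 84 @ $8 + 189 @ $11 + 58 @ $10 + 171 @ $9 = $4,870
Total COGS = $1,872 + $1,544 + $4,870 = $8,286
Ending inventory: 128 @ $9 = $1,152

COGS = $8,286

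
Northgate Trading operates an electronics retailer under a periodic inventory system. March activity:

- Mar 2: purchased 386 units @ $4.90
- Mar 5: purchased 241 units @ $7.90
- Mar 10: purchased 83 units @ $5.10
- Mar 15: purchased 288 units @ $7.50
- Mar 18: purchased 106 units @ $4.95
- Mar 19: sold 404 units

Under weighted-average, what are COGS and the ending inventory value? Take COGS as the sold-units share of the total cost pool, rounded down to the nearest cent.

Mar 19, sell 404: 404/1104 × $6,903.30 → $2,526.20
Ending inventory (cost pool remaining) = $4,377.10

COGS = $2,526.20; ending inventory = $4,377.10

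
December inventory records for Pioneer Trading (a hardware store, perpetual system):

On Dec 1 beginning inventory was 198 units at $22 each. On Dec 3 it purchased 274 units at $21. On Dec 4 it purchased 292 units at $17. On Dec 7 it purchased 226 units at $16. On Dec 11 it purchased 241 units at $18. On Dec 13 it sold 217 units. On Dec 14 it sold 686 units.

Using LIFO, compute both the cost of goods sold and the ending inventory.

COGS = $15,942; ending inventory = $7,086

Dec 13, 217 sold [LIFO — newest first]: 217 @ $18 = $3,906
Dec 14, 686 sold [LIFO — newest first]: 24 @ $18 + 226 @ $16 + 292 @ $17 + 144 @ $21 = $12,036
Total COGS = $3,906 + $12,036 = $15,942
Ending inventory: 198 @ $22 + 130 @ $21 = $7,086
Check: goods available $23,028 = COGS $15,942 + ending $7,086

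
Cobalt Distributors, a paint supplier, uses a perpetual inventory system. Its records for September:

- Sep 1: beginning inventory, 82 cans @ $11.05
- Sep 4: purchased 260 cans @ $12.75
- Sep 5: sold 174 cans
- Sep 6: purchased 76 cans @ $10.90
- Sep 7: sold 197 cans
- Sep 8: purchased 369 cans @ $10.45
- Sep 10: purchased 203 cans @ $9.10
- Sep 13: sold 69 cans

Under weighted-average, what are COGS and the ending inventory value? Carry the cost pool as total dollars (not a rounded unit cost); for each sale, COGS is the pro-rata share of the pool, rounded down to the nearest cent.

After Sep 1: 82 on hand, pool $906.10 (≈ $11.0500 each)
After Sep 4: 342 on hand, pool $4,221.10 (≈ $12.3424 each)
Sep 5, sell 174: 174/342 × $4,221.10 → $2,147.57
After Sep 6: 244 on hand, pool $2,901.93 (≈ $11.8932 each)
Sep 7, sell 197: 197/244 × $2,901.93 → $2,342.95
After Sep 8: 416 on hand, pool $4,415.03 (≈ $10.6131 each)
After Sep 10: 619 on hand, pool $6,262.33 (≈ $10.1168 each)
Sep 13, sell 69: 69/619 × $6,262.33 → $698.06
Total COGS = $2,147.57 + $2,342.95 + $698.06 = $5,188.58
Ending inventory (cost pool remaining) = $5,564.27

COGS = $5,188.58; ending inventory = $5,564.27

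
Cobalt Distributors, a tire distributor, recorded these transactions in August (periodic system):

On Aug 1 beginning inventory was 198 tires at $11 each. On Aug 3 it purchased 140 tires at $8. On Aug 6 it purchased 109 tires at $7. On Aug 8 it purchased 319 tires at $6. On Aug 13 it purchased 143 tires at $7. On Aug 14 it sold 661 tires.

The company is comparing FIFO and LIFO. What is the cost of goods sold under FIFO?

COGS = $5,345

FIFO COGS: 198 @ $11 + 140 @ $8 + 109 @ $7 + 214 @ $6 = $5,345
LIFO COGS: 143 @ $7 + 319 @ $6 + 109 @ $7 + 90 @ $8 = $4,398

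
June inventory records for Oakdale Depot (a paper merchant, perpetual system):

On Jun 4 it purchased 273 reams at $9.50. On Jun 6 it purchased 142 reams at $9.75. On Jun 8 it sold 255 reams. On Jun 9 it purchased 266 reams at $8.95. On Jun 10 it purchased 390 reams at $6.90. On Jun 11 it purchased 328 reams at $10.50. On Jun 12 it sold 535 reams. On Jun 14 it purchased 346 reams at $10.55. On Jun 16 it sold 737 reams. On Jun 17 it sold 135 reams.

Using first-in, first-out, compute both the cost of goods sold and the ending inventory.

Jun 8, 255 sold [FIFO — oldest first]: 255 @ $9.50 = $2,422.50
Jun 12, 535 sold [FIFO — oldest first]: 18 @ $9.50 + 142 @ $9.75 + 266 @ $8.95 + 109 @ $6.90 = $4,688.30
Jun 16, 737 sold [FIFO — oldest first]: 281 @ $6.90 + 328 @ $10.50 + 128 @ $10.55 = $6,733.30
Jun 17, 135 sold [FIFO — oldest first]: 135 @ $10.55 = $1,424.25
Total COGS = $2,422.50 + $4,688.30 + $6,733.30 + $1,424.25 = $15,268.35
Ending inventory: 83 @ $10.55 = $875.65
Check: goods available $16,144.00 = COGS $15,268.35 + ending $875.65

COGS = $15,268.35; ending inventory = $875.65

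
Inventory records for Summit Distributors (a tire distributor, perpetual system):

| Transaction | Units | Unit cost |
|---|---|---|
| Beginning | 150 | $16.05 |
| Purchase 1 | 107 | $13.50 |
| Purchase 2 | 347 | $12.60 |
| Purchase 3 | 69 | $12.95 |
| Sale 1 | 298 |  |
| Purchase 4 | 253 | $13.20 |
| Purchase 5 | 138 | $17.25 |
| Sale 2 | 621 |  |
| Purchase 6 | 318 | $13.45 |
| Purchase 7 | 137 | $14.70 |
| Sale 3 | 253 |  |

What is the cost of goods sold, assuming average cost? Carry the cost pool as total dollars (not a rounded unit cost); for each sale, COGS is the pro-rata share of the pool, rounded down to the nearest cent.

After Beginning: 150 on hand, pool $2,407.50 (≈ $16.0500 each)
After Purchase 1: 257 on hand, pool $3,852.00 (≈ $14.9883 each)
After Purchase 2: 604 on hand, pool $8,224.20 (≈ $13.6162 each)
After Purchase 3: 673 on hand, pool $9,117.75 (≈ $13.5479 each)
Sale 1, sell 298: 298/673 × $9,117.75 → $4,037.28
After Purchase 4: 628 on hand, pool $8,420.07 (≈ $13.4078 each)
After Purchase 5: 766 on hand, pool $10,800.57 (≈ $14.1000 each)
Sale 2, sell 621: 621/766 × $10,800.57 → $8,756.07
After Purchase 6: 463 on hand, pool $6,321.60 (≈ $13.6536 each)
After Purchase 7: 600 on hand, pool $8,335.50 (≈ $13.8925 each)
Sale 3, sell 253: 253/600 × $8,335.50 → $3,514.80
Total COGS = $4,037.28 + $8,756.07 + $3,514.80 = $16,308.15
Ending inventory (cost pool remaining) = $4,820.70

COGS = $16,308.15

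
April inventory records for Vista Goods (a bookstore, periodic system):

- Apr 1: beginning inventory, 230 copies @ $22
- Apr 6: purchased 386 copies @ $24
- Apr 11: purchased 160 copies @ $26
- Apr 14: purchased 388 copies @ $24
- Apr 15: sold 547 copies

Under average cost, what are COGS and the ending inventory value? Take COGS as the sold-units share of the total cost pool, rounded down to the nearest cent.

Apr 15, sell 547: 547/1164 × $27,796.00 → $13,062.20
Ending inventory (cost pool remaining) = $14,733.80

COGS = $13,062.20; ending inventory = $14,733.80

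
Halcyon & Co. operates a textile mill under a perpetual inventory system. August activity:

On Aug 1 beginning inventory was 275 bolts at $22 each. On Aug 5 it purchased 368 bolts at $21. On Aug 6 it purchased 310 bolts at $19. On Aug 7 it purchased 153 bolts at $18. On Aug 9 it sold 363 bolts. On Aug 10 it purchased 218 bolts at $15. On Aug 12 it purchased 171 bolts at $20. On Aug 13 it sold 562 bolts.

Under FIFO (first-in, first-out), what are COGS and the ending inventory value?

COGS = $19,136; ending inventory = $9,976

Aug 9, 363 sold [FIFO — oldest first]: 275 @ $22 + 88 @ $21 = $7,898
Aug 13, 562 sold [FIFO — oldest first]: 280 @ $21 + 282 @ $19 = $11,238
Total COGS = $7,898 + $11,238 = $19,136
Ending inventory: 28 @ $19 + 153 @ $18 + 218 @ $15 + 171 @ $20 = $9,976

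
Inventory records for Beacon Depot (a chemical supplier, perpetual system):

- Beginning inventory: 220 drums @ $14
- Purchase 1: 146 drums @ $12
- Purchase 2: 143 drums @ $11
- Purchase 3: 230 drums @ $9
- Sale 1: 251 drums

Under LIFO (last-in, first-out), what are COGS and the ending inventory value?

COGS = $2,301; ending inventory = $6,174

Sale 1 (251) [LIFO — newest first]: 230 @ $9 + 21 @ $11 = $2,301
Ending inventory: 220 @ $14 + 146 @ $12 + 122 @ $11 = $6,174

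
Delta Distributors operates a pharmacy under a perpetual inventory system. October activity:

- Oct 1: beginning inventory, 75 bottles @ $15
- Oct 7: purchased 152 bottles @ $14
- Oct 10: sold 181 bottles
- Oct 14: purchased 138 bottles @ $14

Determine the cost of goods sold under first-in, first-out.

COGS = $2,609

Oct 10, 181 sold [FIFO — oldest first]: 75 @ $15 + 106 @ $14 = $2,609
Ending inventory: 46 @ $14 + 138 @ $14 = $2,576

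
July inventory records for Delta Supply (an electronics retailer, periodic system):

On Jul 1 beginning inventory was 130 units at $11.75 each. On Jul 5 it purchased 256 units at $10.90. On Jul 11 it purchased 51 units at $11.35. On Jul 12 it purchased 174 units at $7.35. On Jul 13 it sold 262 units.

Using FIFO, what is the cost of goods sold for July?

COGS = $2,966.30

Jul 13, 262 sold [FIFO — oldest first]: 130 @ $11.75 + 132 @ $10.90 = $2,966.30
Ending inventory: 124 @ $10.90 + 51 @ $11.35 + 174 @ $7.35 = $3,209.35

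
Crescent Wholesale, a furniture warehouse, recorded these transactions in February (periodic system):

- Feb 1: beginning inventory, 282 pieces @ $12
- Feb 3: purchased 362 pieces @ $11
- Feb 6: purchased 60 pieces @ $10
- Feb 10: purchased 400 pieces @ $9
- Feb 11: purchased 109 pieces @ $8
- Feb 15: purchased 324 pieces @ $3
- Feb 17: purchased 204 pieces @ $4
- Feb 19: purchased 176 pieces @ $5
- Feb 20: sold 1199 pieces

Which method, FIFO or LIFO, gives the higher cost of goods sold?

FIFO COGS: 282 @ $12 + 362 @ $11 + 60 @ $10 + 400 @ $9 + 95 @ $8 = $12,326
LIFO COGS: 176 @ $5 + 204 @ $4 + 324 @ $3 + 109 @ $8 + 386 @ $9 = $7,014

FIFO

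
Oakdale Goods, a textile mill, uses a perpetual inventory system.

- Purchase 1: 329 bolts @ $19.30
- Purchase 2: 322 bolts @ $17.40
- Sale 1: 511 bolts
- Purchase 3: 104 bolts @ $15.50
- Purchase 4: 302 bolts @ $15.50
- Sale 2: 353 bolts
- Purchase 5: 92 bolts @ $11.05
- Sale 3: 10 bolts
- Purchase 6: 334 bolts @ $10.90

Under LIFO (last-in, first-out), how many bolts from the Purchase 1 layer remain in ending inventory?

Sale 1 (511) [LIFO — newest first]: 322 @ $17.40 + 189 @ $19.30 = $9,250.50
Sale 2 (353) [LIFO — newest first]: 302 @ $15.50 + 51 @ $15.50 = $5,471.50
Sale 3 (10) [LIFO — newest first]: 10 @ $11.05 = $110.50
Total COGS = $9,250.50 + $5,471.50 + $110.50 = $14,832.50
Ending inventory: 140 @ $19.30 + 53 @ $15.50 + 82 @ $11.05 + 334 @ $10.90 = $8,070.20

140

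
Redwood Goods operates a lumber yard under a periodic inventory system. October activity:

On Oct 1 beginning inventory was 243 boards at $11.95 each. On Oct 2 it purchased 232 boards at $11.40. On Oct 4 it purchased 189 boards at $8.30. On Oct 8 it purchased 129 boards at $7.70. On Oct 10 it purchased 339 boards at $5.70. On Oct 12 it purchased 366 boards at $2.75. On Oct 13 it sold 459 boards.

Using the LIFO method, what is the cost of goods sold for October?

COGS = $1,536.60

Oct 13, 459 sold [LIFO — newest first]: 366 @ $2.75 + 93 @ $5.70 = $1,536.60
Ending inventory: 243 @ $11.95 + 232 @ $11.40 + 189 @ $8.30 + 129 @ $7.70 + 246 @ $5.70 = $9,512.85
Check: goods available $11,049.45 = COGS $1,536.60 + ending $9,512.85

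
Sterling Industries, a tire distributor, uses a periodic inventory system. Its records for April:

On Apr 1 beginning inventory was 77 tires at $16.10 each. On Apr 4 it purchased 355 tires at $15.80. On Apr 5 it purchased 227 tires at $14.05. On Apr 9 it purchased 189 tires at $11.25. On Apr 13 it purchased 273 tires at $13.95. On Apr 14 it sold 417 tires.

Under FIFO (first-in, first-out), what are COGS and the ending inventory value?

Apr 14, 417 sold [FIFO — oldest first]: 77 @ $16.10 + 340 @ $15.80 = $6,611.70
Ending inventory: 15 @ $15.80 + 227 @ $14.05 + 189 @ $11.25 + 273 @ $13.95 = $9,360.95

COGS = $6,611.70; ending inventory = $9,360.95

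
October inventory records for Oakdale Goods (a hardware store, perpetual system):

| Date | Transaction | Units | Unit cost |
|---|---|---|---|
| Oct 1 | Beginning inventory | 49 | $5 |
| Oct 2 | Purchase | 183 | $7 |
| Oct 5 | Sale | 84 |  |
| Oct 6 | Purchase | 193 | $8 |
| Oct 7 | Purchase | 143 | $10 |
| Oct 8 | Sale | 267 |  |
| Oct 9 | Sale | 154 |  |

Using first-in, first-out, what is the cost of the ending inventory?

Oct 5, 84 sold [FIFO — oldest first]: 49 @ $5 + 35 @ $7 = $490
Oct 8, 267 sold [FIFO — oldest first]: 148 @ $7 + 119 @ $8 = $1,988
Oct 9, 154 sold [FIFO — oldest first]: 74 @ $8 + 80 @ $10 = $1,392
Total COGS = $490 + $1,988 + $1,392 = $3,870
Ending inventory: 63 @ $10 = $630
Check: goods available $4,500 = COGS $3,870 + ending $630

Ending inventory = $630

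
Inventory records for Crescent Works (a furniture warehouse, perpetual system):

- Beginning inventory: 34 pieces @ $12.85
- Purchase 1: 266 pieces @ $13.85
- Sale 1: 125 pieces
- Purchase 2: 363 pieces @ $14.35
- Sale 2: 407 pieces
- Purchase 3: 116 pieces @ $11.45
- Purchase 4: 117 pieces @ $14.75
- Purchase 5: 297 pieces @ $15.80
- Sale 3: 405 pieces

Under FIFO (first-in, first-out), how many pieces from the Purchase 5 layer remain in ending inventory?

Sale 1 (125) [FIFO — oldest first]: 34 @ $12.85 + 91 @ $13.85 = $1,697.25
Sale 2 (407) [FIFO — oldest first]: 175 @ $13.85 + 232 @ $14.35 = $5,752.95
Sale 3 (405) [FIFO — oldest first]: 131 @ $14.35 + 116 @ $11.45 + 117 @ $14.75 + 41 @ $15.80 = $5,581.60
Total COGS = $1,697.25 + $5,752.95 + $5,581.60 = $13,031.80
Ending inventory: 256 @ $15.80 = $4,044.80

256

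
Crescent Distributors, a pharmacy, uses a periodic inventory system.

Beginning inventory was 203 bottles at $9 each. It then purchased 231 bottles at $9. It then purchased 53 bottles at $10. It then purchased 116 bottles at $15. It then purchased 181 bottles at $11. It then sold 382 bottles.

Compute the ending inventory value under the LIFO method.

Ending inventory = $3,618

Sale 1 (382) [LIFO — newest first]: 181 @ $11 + 116 @ $15 + 53 @ $10 + 32 @ $9 = $4,549
Ending inventory: 203 @ $9 + 199 @ $9 = $3,618
Check: goods available $8,167 = COGS $4,549 + ending $3,618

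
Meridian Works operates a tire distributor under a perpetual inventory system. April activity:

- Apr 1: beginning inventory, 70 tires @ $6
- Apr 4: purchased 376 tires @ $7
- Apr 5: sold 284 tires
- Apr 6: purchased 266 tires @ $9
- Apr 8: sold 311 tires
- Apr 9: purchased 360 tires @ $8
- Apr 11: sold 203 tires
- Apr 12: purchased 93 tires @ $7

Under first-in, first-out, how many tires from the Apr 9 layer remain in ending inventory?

274

Apr 5, 284 sold [FIFO — oldest first]: 70 @ $6 + 214 @ $7 = $1,918
Apr 8, 311 sold [FIFO — oldest first]: 162 @ $7 + 149 @ $9 = $2,475
Apr 11, 203 sold [FIFO — oldest first]: 117 @ $9 + 86 @ $8 = $1,741
Total COGS = $1,918 + $2,475 + $1,741 = $6,134
Ending inventory: 274 @ $8 + 93 @ $7 = $2,843
Check: goods available $8,977 = COGS $6,134 + ending $2,843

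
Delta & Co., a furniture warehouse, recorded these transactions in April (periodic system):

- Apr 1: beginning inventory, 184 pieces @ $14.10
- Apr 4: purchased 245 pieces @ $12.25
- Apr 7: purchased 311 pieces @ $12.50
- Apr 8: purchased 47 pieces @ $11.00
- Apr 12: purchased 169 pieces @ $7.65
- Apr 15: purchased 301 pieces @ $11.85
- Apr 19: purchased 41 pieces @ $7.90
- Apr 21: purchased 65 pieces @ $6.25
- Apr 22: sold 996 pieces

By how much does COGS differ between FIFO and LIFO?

FIFO COGS: 184 @ $14.10 + 245 @ $12.25 + 311 @ $12.50 + 47 @ $11.00 + 169 @ $7.65 + 40 @ $11.85 = $11,767.00
LIFO COGS: 65 @ $6.25 + 41 @ $7.90 + 301 @ $11.85 + 169 @ $7.65 + 47 @ $11.00 + 311 @ $12.50 + 62 @ $12.25 = $10,753.85
Difference = |$11,767.00 − $10,753.85| = $1,013.15

$1,013.15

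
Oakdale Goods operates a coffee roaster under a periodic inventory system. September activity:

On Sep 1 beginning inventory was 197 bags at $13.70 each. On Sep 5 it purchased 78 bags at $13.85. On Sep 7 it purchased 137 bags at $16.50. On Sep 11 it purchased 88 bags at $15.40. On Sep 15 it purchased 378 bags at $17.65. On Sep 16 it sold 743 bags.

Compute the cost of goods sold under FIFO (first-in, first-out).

COGS = $11,683.85

Sep 16, 743 sold [FIFO — oldest first]: 197 @ $13.70 + 78 @ $13.85 + 137 @ $16.50 + 88 @ $15.40 + 243 @ $17.65 = $11,683.85
Ending inventory: 135 @ $17.65 = $2,382.75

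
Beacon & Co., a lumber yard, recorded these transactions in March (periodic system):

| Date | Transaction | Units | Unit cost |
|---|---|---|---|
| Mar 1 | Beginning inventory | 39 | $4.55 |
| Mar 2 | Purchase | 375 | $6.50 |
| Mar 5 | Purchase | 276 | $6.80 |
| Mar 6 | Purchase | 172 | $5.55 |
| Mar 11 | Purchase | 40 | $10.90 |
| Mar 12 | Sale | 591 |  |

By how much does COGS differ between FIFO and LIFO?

FIFO COGS: 39 @ $4.55 + 375 @ $6.50 + 177 @ $6.80 = $3,818.55
LIFO COGS: 40 @ $10.90 + 172 @ $5.55 + 276 @ $6.80 + 103 @ $6.50 = $3,936.90
Difference = |$3,818.55 − $3,936.90| = $118.35

$118.35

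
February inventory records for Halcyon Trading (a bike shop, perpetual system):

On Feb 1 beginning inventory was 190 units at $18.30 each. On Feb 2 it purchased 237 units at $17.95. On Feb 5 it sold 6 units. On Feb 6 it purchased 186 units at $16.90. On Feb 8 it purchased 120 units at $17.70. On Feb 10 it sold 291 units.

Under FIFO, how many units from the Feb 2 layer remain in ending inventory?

130

Feb 5, 6 sold [FIFO — oldest first]: 6 @ $18.30 = $109.80
Feb 10, 291 sold [FIFO — oldest first]: 184 @ $18.30 + 107 @ $17.95 = $5,287.85
Total COGS = $109.80 + $5,287.85 = $5,397.65
Ending inventory: 130 @ $17.95 + 186 @ $16.90 + 120 @ $17.70 = $7,600.90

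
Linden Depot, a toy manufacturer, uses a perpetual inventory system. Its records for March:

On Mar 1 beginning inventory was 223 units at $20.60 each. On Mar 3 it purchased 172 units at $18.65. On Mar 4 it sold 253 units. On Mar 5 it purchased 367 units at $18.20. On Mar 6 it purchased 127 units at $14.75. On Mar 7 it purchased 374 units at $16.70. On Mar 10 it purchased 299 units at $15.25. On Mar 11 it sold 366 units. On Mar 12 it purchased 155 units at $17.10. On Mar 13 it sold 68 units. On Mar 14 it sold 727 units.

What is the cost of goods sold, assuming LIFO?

Mar 4, 253 sold [LIFO — newest first]: 172 @ $18.65 + 81 @ $20.60 = $4,876.40
Mar 11, 366 sold [LIFO — newest first]: 299 @ $15.25 + 67 @ $16.70 = $5,678.65
Mar 13, 68 sold [LIFO — newest first]: 68 @ $17.10 = $1,162.80
Mar 14, 727 sold [LIFO — newest first]: 87 @ $17.10 + 307 @ $16.70 + 127 @ $14.75 + 206 @ $18.20 = $12,237.05
Total COGS = $4,876.40 + $5,678.65 + $1,162.80 + $12,237.05 = $23,954.90
Ending inventory: 142 @ $20.60 + 161 @ $18.20 = $5,855.40

COGS = $23,954.90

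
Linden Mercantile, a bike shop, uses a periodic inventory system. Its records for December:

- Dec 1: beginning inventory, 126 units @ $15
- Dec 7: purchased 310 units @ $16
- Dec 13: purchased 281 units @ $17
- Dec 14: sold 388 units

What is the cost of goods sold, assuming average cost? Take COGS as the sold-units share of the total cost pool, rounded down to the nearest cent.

Dec 14, sell 388: 388/717 × $11,627.00 → $6,291.87
Ending inventory (cost pool remaining) = $5,335.13

COGS = $6,291.87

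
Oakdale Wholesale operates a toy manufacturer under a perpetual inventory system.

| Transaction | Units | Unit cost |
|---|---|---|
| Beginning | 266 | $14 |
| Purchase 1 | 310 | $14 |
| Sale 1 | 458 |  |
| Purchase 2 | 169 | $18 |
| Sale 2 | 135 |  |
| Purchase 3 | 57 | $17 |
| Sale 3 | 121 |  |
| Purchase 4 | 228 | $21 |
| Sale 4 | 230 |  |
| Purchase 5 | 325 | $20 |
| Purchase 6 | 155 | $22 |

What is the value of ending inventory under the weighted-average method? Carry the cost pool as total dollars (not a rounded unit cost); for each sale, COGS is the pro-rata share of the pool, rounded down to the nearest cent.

Ending inventory = $11,608.98

After Beginning: 266 on hand, pool $3,724.00 (≈ $14.0000 each)
After Purchase 1: 576 on hand, pool $8,064.00 (≈ $14.0000 each)
Sale 1, sell 458: 458/576 × $8,064.00 → $6,412.00
After Purchase 2: 287 on hand, pool $4,694.00 (≈ $16.3554 each)
Sale 2, sell 135: 135/287 × $4,694.00 → $2,207.97
After Purchase 3: 209 on hand, pool $3,455.03 (≈ $16.5312 each)
Sale 3, sell 121: 121/209 × $3,455.03 → $2,000.28
After Purchase 4: 316 on hand, pool $6,242.75 (≈ $19.7555 each)
Sale 4, sell 230: 230/316 × $6,242.75 → $4,543.77
After Purchase 5: 411 on hand, pool $8,198.98 (≈ $19.9489 each)
After Purchase 6: 566 on hand, pool $11,608.98 (≈ $20.5106 each)
Total COGS = $6,412.00 + $2,207.97 + $2,000.28 + $4,543.77 = $15,164.02
Ending inventory (cost pool remaining) = $11,608.98
Check: goods available $26,773.00 = COGS $15,164.02 + ending $11,608.98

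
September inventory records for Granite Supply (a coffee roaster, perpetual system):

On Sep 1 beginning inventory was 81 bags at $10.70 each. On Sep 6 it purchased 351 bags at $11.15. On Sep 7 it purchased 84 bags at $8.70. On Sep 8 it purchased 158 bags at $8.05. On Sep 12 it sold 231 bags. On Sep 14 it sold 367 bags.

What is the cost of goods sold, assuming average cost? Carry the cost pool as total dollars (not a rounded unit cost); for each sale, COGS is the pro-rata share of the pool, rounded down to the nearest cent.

COGS = $6,018.19

After Sep 1: 81 on hand, pool $866.70 (≈ $10.7000 each)
After Sep 6: 432 on hand, pool $4,780.35 (≈ $11.0656 each)
After Sep 7: 516 on hand, pool $5,511.15 (≈ $10.6805 each)
After Sep 8: 674 on hand, pool $6,783.05 (≈ $10.0639 each)
Sep 12, sell 231: 231/674 × $6,783.05 → $2,324.75
Sep 14, sell 367: 367/443 × $4,458.30 → $3,693.44
Total COGS = $2,324.75 + $3,693.44 = $6,018.19
Ending inventory (cost pool remaining) = $764.86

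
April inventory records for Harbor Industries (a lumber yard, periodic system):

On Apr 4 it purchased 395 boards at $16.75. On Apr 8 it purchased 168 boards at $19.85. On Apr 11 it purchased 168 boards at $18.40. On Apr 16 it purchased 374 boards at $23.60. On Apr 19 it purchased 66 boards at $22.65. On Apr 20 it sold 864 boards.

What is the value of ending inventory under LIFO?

Ending inventory = $5,142.25

Apr 20, 864 sold [LIFO — newest first]: 66 @ $22.65 + 374 @ $23.60 + 168 @ $18.40 + 168 @ $19.85 + 88 @ $16.75 = $18,221.30
Ending inventory: 307 @ $16.75 = $5,142.25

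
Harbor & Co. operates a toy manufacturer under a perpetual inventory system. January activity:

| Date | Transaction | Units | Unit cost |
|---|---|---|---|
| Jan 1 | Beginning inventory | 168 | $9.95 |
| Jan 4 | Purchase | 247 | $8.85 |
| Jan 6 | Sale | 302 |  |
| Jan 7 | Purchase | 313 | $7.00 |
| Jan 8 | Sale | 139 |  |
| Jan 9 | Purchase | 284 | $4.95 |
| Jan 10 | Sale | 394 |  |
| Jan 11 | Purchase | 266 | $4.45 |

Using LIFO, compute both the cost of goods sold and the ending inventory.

COGS = $5,882.00; ending inventory = $2,756.05

Jan 6, 302 sold [LIFO — newest first]: 247 @ $8.85 + 55 @ $9.95 = $2,733.20
Jan 8, 139 sold [LIFO — newest first]: 139 @ $7.00 = $973.00
Jan 10, 394 sold [LIFO — newest first]: 284 @ $4.95 + 110 @ $7.00 = $2,175.80
Total COGS = $2,733.20 + $973.00 + $2,175.80 = $5,882.00
Ending inventory: 113 @ $9.95 + 64 @ $7.00 + 266 @ $4.45 = $2,756.05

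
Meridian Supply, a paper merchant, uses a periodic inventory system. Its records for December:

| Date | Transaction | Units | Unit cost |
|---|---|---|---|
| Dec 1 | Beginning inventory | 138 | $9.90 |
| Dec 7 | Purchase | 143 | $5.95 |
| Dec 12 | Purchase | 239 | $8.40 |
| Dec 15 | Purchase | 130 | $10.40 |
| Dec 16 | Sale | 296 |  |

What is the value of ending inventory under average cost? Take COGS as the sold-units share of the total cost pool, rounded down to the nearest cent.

Ending inventory = $3,037.13

Dec 16, sell 296: 296/650 × $5,576.65 → $2,539.52
Ending inventory (cost pool remaining) = $3,037.13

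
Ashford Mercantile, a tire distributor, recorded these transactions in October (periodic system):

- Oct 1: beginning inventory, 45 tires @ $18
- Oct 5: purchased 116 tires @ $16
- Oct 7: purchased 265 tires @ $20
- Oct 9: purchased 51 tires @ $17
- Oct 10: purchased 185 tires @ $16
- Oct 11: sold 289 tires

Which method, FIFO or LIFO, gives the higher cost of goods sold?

FIFO COGS: 45 @ $18 + 116 @ $16 + 128 @ $20 = $5,226
LIFO COGS: 185 @ $16 + 51 @ $17 + 53 @ $20 = $4,887

FIFO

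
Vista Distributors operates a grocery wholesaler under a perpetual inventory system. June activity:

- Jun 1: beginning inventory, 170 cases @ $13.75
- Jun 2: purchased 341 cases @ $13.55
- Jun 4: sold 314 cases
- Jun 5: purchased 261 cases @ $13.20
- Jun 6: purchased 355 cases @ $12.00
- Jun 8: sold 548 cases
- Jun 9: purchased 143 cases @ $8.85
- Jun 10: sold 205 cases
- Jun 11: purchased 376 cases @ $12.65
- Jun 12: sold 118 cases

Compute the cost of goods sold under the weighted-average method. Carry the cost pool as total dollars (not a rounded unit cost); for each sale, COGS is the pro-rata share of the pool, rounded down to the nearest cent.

COGS = $15,055.48

After Jun 1: 170 on hand, pool $2,337.50 (≈ $13.7500 each)
After Jun 2: 511 on hand, pool $6,958.05 (≈ $13.6165 each)
Jun 4, sell 314: 314/511 × $6,958.05 → $4,275.59
After Jun 5: 458 on hand, pool $6,127.66 (≈ $13.3792 each)
After Jun 6: 813 on hand, pool $10,387.66 (≈ $12.7769 each)
Jun 8, sell 548: 548/813 × $10,387.66 → $7,001.76
After Jun 9: 408 on hand, pool $4,651.45 (≈ $11.4006 each)
Jun 10, sell 205: 205/408 × $4,651.45 → $2,337.12
After Jun 11: 579 on hand, pool $7,070.73 (≈ $12.2120 each)
Jun 12, sell 118: 118/579 × $7,070.73 → $1,441.01
Total COGS = $4,275.59 + $7,001.76 + $2,337.12 + $1,441.01 = $15,055.48
Ending inventory (cost pool remaining) = $5,629.72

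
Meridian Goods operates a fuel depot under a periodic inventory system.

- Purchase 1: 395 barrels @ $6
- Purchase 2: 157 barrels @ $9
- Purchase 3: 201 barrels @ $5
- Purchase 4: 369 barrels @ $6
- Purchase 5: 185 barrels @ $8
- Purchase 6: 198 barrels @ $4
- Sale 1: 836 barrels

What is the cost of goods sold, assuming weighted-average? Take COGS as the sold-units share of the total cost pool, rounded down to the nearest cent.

Sale 1, sell 836: 836/1505 × $9,274.00 → $5,151.53
Ending inventory (cost pool remaining) = $4,122.47
Check: goods available $9,274.00 = COGS $5,151.53 + ending $4,122.47

COGS = $5,151.53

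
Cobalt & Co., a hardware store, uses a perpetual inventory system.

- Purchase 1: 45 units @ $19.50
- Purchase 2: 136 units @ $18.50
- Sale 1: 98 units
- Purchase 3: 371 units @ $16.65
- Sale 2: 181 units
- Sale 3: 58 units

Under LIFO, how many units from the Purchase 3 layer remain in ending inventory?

Sale 1 (98) [LIFO — newest first]: 98 @ $18.50 = $1,813.00
Sale 2 (181) [LIFO — newest first]: 181 @ $16.65 = $3,013.65
Sale 3 (58) [LIFO — newest first]: 58 @ $16.65 = $965.70
Total COGS = $1,813.00 + $3,013.65 + $965.70 = $5,792.35
Ending inventory: 45 @ $19.50 + 38 @ $18.50 + 132 @ $16.65 = $3,778.30

132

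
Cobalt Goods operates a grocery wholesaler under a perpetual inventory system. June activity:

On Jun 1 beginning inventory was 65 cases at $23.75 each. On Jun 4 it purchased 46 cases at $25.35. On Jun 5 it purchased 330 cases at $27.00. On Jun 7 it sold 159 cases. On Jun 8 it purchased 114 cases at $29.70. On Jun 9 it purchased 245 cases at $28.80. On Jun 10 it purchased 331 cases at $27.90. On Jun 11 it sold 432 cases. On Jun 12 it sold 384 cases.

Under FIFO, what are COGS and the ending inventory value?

COGS = $26,944.15; ending inventory = $4,352.40

Jun 7, 159 sold [FIFO — oldest first]: 65 @ $23.75 + 46 @ $25.35 + 48 @ $27.00 = $4,005.85
Jun 11, 432 sold [FIFO — oldest first]: 282 @ $27.00 + 114 @ $29.70 + 36 @ $28.80 = $12,036.60
Jun 12, 384 sold [FIFO — oldest first]: 209 @ $28.80 + 175 @ $27.90 = $10,901.70
Total COGS = $4,005.85 + $12,036.60 + $10,901.70 = $26,944.15
Ending inventory: 156 @ $27.90 = $4,352.40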